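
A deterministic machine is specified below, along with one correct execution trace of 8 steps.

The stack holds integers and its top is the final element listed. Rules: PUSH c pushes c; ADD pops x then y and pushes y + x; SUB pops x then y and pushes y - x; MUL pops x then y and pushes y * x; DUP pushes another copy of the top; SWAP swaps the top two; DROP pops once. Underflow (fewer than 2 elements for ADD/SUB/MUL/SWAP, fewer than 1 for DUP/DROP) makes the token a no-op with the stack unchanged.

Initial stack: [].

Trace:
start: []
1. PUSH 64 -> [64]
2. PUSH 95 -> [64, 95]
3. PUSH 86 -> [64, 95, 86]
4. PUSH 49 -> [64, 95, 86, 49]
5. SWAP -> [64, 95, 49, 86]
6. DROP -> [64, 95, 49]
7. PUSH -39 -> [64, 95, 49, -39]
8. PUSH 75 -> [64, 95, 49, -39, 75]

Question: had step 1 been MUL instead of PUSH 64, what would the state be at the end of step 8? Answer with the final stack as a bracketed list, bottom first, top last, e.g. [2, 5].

[95, 49, -39, 75]

(re-executing from step 1 with the substitution; state before step 1: [])
1. MUL -> []
2. PUSH 95 -> [95]
3. PUSH 86 -> [95, 86]
4. PUSH 49 -> [95, 86, 49]
5. SWAP -> [95, 49, 86]
6. DROP -> [95, 49]
7. PUSH -39 -> [95, 49, -39]
8. PUSH 75 -> [95, 49, -39, 75]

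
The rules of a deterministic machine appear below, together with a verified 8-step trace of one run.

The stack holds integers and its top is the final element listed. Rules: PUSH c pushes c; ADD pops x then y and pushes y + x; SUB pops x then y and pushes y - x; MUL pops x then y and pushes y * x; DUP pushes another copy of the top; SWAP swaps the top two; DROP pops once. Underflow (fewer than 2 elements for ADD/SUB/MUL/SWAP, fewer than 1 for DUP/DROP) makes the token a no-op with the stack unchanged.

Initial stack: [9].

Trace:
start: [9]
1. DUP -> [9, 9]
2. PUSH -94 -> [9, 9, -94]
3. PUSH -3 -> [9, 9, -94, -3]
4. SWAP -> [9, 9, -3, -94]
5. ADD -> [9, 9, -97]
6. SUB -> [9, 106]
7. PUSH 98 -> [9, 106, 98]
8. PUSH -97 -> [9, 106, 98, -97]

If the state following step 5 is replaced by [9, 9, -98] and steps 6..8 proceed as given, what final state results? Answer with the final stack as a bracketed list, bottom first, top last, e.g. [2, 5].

[9, 107, 98, -97]

state after step 5 := [9, 9, -98]
6. SUB -> [9, 107]
7. PUSH 98 -> [9, 107, 98]
8. PUSH -97 -> [9, 107, 98, -97]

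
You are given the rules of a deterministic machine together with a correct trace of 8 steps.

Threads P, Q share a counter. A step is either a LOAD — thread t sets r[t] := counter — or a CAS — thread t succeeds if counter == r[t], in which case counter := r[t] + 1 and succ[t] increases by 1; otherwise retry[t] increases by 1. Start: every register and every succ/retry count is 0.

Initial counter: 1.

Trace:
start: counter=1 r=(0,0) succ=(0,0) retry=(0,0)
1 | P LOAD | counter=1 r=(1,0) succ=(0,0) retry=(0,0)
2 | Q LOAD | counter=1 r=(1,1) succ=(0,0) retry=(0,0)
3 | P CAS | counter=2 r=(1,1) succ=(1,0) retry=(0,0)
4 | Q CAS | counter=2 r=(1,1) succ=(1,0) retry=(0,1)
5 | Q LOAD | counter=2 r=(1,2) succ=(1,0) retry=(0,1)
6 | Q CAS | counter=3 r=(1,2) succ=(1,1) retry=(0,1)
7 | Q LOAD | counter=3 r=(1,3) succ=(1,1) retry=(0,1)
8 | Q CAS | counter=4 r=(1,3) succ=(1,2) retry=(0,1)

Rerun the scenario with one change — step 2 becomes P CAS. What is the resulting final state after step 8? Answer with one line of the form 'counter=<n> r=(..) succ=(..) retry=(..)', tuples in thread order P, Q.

(re-executing from step 2 with the substitution; state before step 2: counter=1 r=(1,0) succ=(0,0) retry=(0,0))
2 | P CAS | counter=2 r=(1,0) succ=(1,0) retry=(0,0)
3 | P CAS | counter=2 r=(1,0) succ=(1,0) retry=(1,0)
4 | Q CAS | counter=2 r=(1,0) succ=(1,0) retry=(1,1)
5 | Q LOAD | counter=2 r=(1,2) succ=(1,0) retry=(1,1)
6 | Q CAS | counter=3 r=(1,2) succ=(1,1) retry=(1,1)
7 | Q LOAD | counter=3 r=(1,3) succ=(1,1) retry=(1,1)
8 | Q CAS | counter=4 r=(1,3) succ=(1,2) retry=(1,1)

counter=4 r=(1,3) succ=(1,2) retry=(1,1)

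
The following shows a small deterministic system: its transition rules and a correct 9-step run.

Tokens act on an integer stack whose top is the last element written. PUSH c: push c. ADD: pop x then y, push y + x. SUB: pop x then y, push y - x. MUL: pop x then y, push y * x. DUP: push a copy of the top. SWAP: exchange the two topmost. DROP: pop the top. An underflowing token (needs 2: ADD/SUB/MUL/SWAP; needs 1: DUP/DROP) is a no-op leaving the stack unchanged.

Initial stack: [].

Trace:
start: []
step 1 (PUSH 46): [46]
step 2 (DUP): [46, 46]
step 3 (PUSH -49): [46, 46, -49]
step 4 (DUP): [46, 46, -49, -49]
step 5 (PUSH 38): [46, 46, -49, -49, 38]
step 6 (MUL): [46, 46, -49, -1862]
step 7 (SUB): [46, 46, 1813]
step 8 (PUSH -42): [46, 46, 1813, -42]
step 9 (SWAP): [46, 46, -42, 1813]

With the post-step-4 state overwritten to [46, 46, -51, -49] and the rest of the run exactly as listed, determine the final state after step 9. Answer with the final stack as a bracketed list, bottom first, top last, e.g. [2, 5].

[46, 46, -42, 1811]

state after step 4 := [46, 46, -51, -49]
step 5 (PUSH 38): [46, 46, -51, -49, 38]
step 6 (MUL): [46, 46, -51, -1862]
step 7 (SUB): [46, 46, 1811]
step 8 (PUSH -42): [46, 46, 1811, -42]
step 9 (SWAP): [46, 46, -42, 1811]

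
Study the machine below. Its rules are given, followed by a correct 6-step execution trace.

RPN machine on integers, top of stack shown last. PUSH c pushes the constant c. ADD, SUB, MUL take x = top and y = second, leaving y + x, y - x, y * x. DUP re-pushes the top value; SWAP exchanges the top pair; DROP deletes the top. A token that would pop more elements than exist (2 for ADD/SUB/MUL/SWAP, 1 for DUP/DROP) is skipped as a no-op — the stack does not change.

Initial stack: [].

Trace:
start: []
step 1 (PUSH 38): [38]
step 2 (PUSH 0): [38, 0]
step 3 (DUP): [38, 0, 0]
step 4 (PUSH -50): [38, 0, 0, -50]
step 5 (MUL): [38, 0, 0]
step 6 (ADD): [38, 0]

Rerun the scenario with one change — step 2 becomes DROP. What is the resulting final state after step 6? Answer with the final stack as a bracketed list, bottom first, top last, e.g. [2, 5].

[-50]

(re-executing from step 2 with the substitution; state before step 2: [38])
step 2 (DROP): []
step 3 (DUP): []
step 4 (PUSH -50): [-50]
step 5 (MUL): [-50]
step 6 (ADD): [-50]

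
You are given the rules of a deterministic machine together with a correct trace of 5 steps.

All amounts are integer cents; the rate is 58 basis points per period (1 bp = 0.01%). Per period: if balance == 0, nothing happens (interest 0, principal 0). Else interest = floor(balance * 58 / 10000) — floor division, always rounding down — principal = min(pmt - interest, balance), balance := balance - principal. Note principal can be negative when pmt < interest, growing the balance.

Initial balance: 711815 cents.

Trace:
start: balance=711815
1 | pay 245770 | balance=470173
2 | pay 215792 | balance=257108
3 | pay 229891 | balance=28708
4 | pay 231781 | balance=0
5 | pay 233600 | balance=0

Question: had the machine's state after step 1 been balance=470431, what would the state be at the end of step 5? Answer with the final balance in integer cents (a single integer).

0

state after step 1 := balance=470431
2 | pay 215792 | balance=257367
3 | pay 229891 | balance=28968
4 | pay 231781 | balance=0
5 | pay 233600 | balance=0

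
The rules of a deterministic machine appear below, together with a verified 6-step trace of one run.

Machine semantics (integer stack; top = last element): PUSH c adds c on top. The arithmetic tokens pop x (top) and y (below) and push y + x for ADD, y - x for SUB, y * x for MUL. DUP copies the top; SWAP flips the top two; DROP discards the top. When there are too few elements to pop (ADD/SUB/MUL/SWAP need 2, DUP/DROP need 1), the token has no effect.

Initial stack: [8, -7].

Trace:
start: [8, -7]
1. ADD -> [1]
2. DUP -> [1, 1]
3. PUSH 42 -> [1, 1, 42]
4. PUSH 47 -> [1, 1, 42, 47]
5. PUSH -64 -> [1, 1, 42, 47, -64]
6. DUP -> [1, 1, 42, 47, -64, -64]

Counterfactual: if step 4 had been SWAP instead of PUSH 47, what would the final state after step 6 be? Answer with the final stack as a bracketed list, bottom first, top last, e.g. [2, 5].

(re-executing from step 4 with the substitution; state before step 4: [1, 1, 42])
4. SWAP -> [1, 42, 1]
5. PUSH -64 -> [1, 42, 1, -64]
6. DUP -> [1, 42, 1, -64, -64]

[1, 42, 1, -64, -64]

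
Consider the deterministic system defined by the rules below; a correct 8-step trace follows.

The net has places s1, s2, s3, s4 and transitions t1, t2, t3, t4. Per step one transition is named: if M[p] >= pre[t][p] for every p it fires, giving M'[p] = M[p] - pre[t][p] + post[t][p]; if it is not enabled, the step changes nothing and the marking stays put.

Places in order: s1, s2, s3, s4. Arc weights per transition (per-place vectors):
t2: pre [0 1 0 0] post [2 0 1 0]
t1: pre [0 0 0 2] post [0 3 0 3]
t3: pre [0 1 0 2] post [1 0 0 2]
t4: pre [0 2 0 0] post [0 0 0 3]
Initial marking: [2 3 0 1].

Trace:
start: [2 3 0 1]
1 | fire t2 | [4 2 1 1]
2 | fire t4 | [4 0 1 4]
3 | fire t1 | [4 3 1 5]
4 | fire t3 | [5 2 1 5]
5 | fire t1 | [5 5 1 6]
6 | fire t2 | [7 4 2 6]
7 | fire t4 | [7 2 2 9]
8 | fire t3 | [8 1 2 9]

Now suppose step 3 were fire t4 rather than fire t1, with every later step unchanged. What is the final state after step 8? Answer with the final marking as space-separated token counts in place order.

6 0 2 8

(re-executing from step 3 with the substitution; state before step 3: [4 0 1 4])
3 | fire t4 | [4 0 1 4]
4 | fire t3 | [4 0 1 4]
5 | fire t1 | [4 3 1 5]
6 | fire t2 | [6 2 2 5]
7 | fire t4 | [6 0 2 8]
8 | fire t3 | [6 0 2 8]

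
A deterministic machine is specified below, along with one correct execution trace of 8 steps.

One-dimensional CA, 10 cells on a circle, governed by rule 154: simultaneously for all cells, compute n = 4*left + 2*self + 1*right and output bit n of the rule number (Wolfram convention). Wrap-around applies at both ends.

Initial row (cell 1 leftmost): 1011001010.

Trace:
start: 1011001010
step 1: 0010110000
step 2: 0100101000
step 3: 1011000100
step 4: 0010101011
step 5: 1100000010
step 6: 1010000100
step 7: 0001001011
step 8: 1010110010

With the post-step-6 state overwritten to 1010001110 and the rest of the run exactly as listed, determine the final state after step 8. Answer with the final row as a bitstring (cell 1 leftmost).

0010011010

state after step 6 := 1010001110
step 7: 0001011100
step 8: 0010011010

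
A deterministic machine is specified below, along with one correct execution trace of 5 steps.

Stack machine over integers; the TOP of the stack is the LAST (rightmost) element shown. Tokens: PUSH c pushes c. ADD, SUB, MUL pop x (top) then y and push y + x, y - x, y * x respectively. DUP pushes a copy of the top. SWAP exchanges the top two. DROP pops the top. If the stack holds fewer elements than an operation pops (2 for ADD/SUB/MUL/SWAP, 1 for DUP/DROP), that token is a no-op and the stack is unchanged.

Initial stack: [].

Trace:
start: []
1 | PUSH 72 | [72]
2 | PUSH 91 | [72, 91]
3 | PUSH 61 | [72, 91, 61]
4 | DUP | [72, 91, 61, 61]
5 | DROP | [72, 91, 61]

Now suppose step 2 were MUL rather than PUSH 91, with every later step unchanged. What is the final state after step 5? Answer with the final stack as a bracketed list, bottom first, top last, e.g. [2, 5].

(re-executing from step 2 with the substitution; state before step 2: [72])
2 | MUL | [72]
3 | PUSH 61 | [72, 61]
4 | DUP | [72, 61, 61]
5 | DROP | [72, 61]

[72, 61]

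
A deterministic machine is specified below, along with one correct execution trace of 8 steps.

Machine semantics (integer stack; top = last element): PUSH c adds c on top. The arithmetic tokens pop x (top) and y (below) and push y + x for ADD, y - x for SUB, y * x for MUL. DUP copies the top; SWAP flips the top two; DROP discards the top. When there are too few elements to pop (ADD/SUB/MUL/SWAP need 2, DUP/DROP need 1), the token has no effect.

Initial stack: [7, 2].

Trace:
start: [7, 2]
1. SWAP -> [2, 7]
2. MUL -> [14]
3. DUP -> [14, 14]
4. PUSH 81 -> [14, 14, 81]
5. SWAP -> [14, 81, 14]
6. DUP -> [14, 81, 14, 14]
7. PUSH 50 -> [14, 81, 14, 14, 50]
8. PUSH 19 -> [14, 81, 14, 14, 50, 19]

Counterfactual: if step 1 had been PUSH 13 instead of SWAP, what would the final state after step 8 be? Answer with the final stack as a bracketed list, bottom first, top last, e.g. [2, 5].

(re-executing from step 1 with the substitution; state before step 1: [7, 2])
1. PUSH 13 -> [7, 2, 13]
2. MUL -> [7, 26]
3. DUP -> [7, 26, 26]
4. PUSH 81 -> [7, 26, 26, 81]
5. SWAP -> [7, 26, 81, 26]
6. DUP -> [7, 26, 81, 26, 26]
7. PUSH 50 -> [7, 26, 81, 26, 26, 50]
8. PUSH 19 -> [7, 26, 81, 26, 26, 50, 19]

[7, 26, 81, 26, 26, 50, 19]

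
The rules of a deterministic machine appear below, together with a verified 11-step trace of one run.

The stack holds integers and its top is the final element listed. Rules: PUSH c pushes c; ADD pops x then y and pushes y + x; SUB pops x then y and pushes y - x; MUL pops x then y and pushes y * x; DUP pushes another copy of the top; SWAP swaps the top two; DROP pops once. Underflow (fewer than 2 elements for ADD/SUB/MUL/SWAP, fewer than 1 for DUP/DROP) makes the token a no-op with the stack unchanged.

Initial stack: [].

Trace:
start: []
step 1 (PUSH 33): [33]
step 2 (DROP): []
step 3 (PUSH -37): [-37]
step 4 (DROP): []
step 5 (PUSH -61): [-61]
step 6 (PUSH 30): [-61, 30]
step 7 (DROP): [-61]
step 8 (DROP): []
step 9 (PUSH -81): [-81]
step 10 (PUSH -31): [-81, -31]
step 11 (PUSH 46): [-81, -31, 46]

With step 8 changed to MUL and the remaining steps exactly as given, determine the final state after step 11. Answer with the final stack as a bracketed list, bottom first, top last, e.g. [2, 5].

[-61, -81, -31, 46]

(re-executing from step 8 with the substitution; state before step 8: [-61])
step 8 (MUL): [-61]
step 9 (PUSH -81): [-61, -81]
step 10 (PUSH -31): [-61, -81, -31]
step 11 (PUSH 46): [-61, -81, -31, 46]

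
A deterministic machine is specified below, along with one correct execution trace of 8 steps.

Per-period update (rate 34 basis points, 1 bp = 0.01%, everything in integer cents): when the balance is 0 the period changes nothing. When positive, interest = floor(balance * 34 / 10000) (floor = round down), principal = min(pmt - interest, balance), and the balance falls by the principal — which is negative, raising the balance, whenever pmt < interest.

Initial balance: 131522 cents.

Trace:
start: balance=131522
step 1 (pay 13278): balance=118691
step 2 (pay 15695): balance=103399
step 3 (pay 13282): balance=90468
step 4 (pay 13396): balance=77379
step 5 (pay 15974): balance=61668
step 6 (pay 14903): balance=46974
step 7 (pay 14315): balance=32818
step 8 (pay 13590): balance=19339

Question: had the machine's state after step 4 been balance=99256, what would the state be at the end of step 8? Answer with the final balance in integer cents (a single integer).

41515

state after step 4 := balance=99256
step 5 (pay 15974): balance=83619
step 6 (pay 14903): balance=69000
step 7 (pay 14315): balance=54919
step 8 (pay 13590): balance=41515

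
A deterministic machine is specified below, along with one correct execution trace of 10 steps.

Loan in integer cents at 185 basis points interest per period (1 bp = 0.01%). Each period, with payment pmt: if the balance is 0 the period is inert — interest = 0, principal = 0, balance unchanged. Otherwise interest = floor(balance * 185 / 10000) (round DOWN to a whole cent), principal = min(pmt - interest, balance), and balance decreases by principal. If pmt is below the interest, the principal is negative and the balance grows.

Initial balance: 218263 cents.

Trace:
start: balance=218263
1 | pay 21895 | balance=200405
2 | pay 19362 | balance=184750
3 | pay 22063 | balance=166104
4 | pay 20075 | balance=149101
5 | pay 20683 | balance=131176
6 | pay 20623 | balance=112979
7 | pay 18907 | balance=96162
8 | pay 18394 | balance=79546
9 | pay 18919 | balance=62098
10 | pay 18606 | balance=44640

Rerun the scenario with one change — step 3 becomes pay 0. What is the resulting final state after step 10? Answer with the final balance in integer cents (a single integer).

(re-executing from step 3 with the substitution; state before step 3: balance=184750)
3 | pay 0 | balance=188167
4 | pay 20075 | balance=171573
5 | pay 20683 | balance=154064
6 | pay 20623 | balance=136291
7 | pay 18907 | balance=119905
8 | pay 18394 | balance=103729
9 | pay 18919 | balance=86728
10 | pay 18606 | balance=69726

69726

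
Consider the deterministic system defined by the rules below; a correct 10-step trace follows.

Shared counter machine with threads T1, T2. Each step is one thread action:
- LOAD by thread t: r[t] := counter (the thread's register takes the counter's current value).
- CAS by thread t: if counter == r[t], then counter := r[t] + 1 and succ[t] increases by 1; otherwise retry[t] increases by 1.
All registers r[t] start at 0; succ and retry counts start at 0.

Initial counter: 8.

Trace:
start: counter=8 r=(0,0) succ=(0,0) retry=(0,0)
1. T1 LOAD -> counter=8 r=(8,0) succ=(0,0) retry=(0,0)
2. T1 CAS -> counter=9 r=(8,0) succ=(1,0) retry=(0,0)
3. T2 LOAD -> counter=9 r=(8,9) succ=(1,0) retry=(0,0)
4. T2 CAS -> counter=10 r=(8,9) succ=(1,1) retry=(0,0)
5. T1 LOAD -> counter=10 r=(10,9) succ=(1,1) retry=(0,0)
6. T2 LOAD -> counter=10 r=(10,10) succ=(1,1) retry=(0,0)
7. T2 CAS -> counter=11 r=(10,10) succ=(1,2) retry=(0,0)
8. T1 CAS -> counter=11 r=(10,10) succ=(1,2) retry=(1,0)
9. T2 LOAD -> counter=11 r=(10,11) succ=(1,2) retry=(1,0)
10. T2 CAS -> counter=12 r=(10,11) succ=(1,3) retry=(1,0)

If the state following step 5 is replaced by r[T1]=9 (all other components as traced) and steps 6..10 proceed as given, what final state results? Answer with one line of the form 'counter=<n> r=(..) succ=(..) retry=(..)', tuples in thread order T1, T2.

counter=12 r=(9,11) succ=(1,3) retry=(1,0)

state after step 5 := counter=10 r=(9,9) succ=(1,1) retry=(0,0)
6. T2 LOAD -> counter=10 r=(9,10) succ=(1,1) retry=(0,0)
7. T2 CAS -> counter=11 r=(9,10) succ=(1,2) retry=(0,0)
8. T1 CAS -> counter=11 r=(9,10) succ=(1,2) retry=(1,0)
9. T2 LOAD -> counter=11 r=(9,11) succ=(1,2) retry=(1,0)
10. T2 CAS -> counter=12 r=(9,11) succ=(1,3) retry=(1,0)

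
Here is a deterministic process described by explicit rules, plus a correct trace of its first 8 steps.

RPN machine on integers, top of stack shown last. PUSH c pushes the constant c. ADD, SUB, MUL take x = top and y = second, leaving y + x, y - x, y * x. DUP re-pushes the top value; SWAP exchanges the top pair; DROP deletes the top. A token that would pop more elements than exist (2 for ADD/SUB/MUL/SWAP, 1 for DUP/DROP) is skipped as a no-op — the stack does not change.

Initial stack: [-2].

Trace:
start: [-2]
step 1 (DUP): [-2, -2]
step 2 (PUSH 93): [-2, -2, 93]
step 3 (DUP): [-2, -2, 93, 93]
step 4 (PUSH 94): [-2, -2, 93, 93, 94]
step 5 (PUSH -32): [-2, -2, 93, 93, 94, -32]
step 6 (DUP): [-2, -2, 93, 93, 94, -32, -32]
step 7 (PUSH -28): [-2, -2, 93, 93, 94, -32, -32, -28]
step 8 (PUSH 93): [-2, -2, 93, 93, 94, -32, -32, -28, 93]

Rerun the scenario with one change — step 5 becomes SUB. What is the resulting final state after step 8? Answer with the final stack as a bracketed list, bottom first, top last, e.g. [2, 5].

[-2, -2, 93, -1, -1, -28, 93]

(re-executing from step 5 with the substitution; state before step 5: [-2, -2, 93, 93, 94])
step 5 (SUB): [-2, -2, 93, -1]
step 6 (DUP): [-2, -2, 93, -1, -1]
step 7 (PUSH -28): [-2, -2, 93, -1, -1, -28]
step 8 (PUSH 93): [-2, -2, 93, -1, -1, -28, 93]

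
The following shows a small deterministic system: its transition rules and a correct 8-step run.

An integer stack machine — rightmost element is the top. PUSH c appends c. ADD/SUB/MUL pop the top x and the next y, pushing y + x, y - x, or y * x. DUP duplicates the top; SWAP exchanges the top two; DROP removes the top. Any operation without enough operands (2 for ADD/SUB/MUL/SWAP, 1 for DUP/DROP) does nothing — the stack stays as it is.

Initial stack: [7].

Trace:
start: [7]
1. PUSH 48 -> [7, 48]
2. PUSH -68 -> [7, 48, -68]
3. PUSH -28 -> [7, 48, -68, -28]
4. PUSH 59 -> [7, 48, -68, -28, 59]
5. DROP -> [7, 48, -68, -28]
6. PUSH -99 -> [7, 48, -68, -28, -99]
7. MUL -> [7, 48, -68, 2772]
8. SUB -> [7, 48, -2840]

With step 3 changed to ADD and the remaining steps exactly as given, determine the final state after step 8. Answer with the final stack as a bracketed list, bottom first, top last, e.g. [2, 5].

[-1973]

(re-executing from step 3 with the substitution; state before step 3: [7, 48, -68])
3. ADD -> [7, -20]
4. PUSH 59 -> [7, -20, 59]
5. DROP -> [7, -20]
6. PUSH -99 -> [7, -20, -99]
7. MUL -> [7, 1980]
8. SUB -> [-1973]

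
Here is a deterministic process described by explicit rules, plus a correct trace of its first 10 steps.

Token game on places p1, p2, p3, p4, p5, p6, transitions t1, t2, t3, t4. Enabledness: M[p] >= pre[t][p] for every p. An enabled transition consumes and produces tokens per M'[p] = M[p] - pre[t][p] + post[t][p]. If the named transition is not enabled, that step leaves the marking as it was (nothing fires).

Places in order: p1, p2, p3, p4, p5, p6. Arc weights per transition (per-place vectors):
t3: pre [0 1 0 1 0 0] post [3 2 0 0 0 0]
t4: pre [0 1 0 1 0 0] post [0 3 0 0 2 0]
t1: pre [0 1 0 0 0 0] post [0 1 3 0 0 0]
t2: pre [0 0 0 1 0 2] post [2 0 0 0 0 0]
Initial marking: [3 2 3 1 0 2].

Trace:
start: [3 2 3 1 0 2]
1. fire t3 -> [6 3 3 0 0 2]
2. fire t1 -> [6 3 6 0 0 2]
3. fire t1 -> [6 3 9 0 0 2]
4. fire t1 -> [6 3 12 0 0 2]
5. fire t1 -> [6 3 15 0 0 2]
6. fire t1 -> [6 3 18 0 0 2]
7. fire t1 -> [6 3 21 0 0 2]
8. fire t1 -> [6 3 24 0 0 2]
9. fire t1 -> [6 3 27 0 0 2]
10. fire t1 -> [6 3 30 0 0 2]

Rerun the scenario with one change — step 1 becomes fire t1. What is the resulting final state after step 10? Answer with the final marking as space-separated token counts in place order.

(re-executing from step 1 with the substitution; state before step 1: [3 2 3 1 0 2])
1. fire t1 -> [3 2 6 1 0 2]
2. fire t1 -> [3 2 9 1 0 2]
3. fire t1 -> [3 2 12 1 0 2]
4. fire t1 -> [3 2 15 1 0 2]
5. fire t1 -> [3 2 18 1 0 2]
6. fire t1 -> [3 2 21 1 0 2]
7. fire t1 -> [3 2 24 1 0 2]
8. fire t1 -> [3 2 27 1 0 2]
9. fire t1 -> [3 2 30 1 0 2]
10. fire t1 -> [3 2 33 1 0 2]

3 2 33 1 0 2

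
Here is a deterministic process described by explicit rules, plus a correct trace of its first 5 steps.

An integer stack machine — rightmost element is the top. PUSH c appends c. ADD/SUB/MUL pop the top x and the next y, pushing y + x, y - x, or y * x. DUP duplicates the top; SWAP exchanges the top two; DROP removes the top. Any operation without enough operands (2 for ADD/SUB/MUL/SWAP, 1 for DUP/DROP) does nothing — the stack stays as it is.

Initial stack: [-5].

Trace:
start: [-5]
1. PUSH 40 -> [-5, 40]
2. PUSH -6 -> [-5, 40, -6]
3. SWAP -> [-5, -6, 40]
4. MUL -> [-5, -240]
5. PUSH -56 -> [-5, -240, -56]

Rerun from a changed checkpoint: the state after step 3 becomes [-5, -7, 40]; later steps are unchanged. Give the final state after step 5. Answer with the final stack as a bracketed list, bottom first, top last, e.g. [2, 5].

[-5, -280, -56]

state after step 3 := [-5, -7, 40]
4. MUL -> [-5, -280]
5. PUSH -56 -> [-5, -280, -56]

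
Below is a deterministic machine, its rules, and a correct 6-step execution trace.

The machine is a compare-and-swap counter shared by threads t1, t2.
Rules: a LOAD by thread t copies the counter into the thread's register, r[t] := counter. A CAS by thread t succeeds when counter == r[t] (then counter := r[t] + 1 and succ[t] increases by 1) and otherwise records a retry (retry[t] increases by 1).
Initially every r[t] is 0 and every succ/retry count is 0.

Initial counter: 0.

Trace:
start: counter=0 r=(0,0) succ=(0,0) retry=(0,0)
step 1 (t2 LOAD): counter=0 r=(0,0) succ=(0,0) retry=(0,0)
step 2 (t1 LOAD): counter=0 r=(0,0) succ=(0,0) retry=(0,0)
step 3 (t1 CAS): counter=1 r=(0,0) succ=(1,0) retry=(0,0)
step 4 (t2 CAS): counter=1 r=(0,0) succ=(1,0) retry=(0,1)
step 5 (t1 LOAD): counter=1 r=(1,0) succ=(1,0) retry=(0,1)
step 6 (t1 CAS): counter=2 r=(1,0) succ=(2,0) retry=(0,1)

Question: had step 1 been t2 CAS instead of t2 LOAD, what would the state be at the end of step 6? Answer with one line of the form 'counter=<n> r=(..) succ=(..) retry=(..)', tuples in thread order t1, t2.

counter=3 r=(2,0) succ=(2,1) retry=(0,1)

(re-executing from step 1 with the substitution; state before step 1: counter=0 r=(0,0) succ=(0,0) retry=(0,0))
step 1 (t2 CAS): counter=1 r=(0,0) succ=(0,1) retry=(0,0)
step 2 (t1 LOAD): counter=1 r=(1,0) succ=(0,1) retry=(0,0)
step 3 (t1 CAS): counter=2 r=(1,0) succ=(1,1) retry=(0,0)
step 4 (t2 CAS): counter=2 r=(1,0) succ=(1,1) retry=(0,1)
step 5 (t1 LOAD): counter=2 r=(2,0) succ=(1,1) retry=(0,1)
step 6 (t1 CAS): counter=3 r=(2,0) succ=(2,1) retry=(0,1)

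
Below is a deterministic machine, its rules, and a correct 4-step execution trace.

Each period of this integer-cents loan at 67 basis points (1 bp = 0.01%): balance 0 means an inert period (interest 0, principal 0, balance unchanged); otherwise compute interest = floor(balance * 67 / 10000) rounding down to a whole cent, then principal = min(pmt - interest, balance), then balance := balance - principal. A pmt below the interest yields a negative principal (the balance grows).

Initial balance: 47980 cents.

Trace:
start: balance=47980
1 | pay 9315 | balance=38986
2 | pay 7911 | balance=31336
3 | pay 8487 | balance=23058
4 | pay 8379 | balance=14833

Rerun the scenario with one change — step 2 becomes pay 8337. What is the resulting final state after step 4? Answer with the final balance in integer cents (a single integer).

(re-executing from step 2 with the substitution; state before step 2: balance=38986)
2 | pay 8337 | balance=30910
3 | pay 8487 | balance=22630
4 | pay 8379 | balance=14402

14402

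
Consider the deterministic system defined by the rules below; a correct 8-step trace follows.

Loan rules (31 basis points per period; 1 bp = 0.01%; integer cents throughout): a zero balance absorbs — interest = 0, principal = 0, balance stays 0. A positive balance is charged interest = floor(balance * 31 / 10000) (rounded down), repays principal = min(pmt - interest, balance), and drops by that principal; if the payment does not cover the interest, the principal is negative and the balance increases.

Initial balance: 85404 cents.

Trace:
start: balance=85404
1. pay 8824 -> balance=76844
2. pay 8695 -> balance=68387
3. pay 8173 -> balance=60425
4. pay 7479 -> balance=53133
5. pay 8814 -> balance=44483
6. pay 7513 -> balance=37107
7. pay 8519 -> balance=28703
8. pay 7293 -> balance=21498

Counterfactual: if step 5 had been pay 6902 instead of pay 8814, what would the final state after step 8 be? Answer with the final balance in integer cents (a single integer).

23427

(re-executing from step 5 with the substitution; state before step 5: balance=53133)
5. pay 6902 -> balance=46395
6. pay 7513 -> balance=39025
7. pay 8519 -> balance=30626
8. pay 7293 -> balance=23427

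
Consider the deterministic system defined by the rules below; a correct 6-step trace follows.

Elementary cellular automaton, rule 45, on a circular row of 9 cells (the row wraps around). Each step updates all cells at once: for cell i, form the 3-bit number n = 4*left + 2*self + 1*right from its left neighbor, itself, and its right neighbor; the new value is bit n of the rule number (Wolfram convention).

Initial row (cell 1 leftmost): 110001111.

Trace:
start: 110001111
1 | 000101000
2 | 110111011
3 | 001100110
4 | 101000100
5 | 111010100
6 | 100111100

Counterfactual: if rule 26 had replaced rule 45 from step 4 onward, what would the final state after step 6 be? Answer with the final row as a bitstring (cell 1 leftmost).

101101000

(re-executing steps 4..6 under rule 26; state before step 4: 001100110)
4 | 011011101
5 | 010010000
6 | 101101000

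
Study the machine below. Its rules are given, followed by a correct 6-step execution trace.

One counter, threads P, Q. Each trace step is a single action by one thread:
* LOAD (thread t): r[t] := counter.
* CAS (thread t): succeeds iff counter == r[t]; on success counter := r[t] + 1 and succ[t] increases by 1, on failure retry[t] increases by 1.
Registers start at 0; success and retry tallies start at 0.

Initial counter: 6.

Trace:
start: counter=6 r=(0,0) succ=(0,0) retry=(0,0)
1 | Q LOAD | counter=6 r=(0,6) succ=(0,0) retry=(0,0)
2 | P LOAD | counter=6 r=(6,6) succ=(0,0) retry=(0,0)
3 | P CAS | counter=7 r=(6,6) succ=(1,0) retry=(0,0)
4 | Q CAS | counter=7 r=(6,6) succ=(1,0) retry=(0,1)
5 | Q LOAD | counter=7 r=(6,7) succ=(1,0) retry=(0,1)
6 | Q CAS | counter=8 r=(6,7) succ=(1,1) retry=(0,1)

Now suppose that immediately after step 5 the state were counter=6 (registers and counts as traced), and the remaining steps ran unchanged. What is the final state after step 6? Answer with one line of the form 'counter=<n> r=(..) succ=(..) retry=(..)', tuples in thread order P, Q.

state after step 5 := counter=6 r=(6,7) succ=(1,0) retry=(0,1)
6 | Q CAS | counter=6 r=(6,7) succ=(1,0) retry=(0,2)

counter=6 r=(6,7) succ=(1,0) retry=(0,2)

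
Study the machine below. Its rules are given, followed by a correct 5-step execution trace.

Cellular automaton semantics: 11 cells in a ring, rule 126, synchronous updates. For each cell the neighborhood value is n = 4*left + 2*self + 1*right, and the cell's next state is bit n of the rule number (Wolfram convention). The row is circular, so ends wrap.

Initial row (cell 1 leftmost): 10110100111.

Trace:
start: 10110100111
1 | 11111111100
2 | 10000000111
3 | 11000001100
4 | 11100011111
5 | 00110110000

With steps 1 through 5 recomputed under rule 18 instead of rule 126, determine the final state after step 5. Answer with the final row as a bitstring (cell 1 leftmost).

(re-executing steps 1..5 under rule 18; state before step 1: 10110100111)
1 | 00000011000
2 | 00000100100
3 | 00001011010
4 | 00010000001
5 | 10101000010

10101000010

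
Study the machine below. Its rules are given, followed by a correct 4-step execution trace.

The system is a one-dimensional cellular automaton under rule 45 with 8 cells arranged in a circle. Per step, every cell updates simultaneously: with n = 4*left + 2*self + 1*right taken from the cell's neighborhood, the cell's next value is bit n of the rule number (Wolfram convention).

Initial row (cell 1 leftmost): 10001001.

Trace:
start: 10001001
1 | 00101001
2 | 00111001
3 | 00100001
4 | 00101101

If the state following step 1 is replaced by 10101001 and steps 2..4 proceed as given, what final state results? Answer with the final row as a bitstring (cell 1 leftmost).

state after step 1 := 10101001
2 | 01111001
3 | 11000001
4 | 00011101

00011101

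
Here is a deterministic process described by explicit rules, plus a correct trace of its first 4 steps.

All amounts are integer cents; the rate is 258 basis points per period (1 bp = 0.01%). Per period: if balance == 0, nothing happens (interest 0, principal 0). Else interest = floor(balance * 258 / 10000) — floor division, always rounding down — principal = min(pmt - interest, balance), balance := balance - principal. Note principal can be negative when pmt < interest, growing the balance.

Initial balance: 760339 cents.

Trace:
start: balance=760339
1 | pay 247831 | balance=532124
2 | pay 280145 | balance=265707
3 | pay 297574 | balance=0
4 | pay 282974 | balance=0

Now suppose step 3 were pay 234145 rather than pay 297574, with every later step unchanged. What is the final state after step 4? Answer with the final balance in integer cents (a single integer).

0

(re-executing from step 3 with the substitution; state before step 3: balance=265707)
3 | pay 234145 | balance=38417
4 | pay 282974 | balance=0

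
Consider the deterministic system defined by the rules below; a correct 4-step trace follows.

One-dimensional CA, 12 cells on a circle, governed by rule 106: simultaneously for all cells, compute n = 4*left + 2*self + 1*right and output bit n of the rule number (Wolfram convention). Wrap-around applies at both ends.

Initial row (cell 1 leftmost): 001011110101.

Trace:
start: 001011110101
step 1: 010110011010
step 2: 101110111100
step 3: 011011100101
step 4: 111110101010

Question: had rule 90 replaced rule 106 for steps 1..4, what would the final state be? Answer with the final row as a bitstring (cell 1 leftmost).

(re-executing steps 1..4 under rule 90; state before step 1: 001011110101)
step 1: 110010010000
step 2: 111101101001
step 3: 000101100111
step 4: 101001111101

101001111101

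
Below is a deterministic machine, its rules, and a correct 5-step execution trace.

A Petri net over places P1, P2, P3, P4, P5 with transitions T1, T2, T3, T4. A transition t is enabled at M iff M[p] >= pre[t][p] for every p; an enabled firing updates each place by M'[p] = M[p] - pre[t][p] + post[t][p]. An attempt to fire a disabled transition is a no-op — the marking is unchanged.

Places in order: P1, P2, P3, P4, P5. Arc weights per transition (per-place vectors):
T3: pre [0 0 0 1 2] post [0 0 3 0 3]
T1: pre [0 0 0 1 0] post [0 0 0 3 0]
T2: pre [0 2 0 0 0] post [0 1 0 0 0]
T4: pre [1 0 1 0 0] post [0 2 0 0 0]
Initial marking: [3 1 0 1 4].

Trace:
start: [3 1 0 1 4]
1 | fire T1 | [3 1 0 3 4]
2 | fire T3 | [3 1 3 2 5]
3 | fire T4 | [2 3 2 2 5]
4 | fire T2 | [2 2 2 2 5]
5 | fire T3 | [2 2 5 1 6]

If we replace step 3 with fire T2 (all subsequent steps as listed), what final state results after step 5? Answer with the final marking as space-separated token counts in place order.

(re-executing from step 3 with the substitution; state before step 3: [3 1 3 2 5])
3 | fire T2 | [3 1 3 2 5]
4 | fire T2 | [3 1 3 2 5]
5 | fire T3 | [3 1 6 1 6]

3 1 6 1 6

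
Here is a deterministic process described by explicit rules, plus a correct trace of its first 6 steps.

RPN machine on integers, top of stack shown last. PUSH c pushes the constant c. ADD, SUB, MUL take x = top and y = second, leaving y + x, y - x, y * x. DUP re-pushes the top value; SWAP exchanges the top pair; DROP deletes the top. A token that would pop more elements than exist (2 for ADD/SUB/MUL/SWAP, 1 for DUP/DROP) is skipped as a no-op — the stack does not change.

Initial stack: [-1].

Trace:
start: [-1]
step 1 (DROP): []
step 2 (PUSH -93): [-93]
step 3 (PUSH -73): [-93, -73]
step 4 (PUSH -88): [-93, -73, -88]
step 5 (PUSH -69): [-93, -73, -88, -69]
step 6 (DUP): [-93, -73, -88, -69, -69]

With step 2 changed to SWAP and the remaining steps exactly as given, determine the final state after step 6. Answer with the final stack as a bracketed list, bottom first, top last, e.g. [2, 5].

[-73, -88, -69, -69]

(re-executing from step 2 with the substitution; state before step 2: [])
step 2 (SWAP): []
step 3 (PUSH -73): [-73]
step 4 (PUSH -88): [-73, -88]
step 5 (PUSH -69): [-73, -88, -69]
step 6 (DUP): [-73, -88, -69, -69]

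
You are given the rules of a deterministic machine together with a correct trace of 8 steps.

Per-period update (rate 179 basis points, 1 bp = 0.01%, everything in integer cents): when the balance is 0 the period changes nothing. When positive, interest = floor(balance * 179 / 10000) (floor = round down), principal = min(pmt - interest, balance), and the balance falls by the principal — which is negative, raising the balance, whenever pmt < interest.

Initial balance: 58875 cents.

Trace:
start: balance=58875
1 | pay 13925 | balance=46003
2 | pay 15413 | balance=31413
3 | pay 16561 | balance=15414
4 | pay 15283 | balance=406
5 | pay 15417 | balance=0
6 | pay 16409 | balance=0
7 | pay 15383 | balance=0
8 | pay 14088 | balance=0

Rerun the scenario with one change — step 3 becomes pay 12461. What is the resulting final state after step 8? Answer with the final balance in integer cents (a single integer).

0

(re-executing from step 3 with the substitution; state before step 3: balance=31413)
3 | pay 12461 | balance=19514
4 | pay 15283 | balance=4580
5 | pay 15417 | balance=0
6 | pay 16409 | balance=0
7 | pay 15383 | balance=0
8 | pay 14088 | balance=0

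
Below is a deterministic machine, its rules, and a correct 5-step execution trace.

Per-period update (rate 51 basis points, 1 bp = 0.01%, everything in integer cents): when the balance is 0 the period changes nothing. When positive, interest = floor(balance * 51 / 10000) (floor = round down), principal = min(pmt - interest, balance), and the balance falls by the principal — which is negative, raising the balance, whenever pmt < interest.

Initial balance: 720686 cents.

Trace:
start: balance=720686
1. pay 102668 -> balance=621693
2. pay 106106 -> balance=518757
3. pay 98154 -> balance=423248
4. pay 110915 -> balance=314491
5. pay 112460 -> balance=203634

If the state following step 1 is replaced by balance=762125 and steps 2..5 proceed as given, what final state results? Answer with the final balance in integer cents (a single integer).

346954

state after step 1 := balance=762125
2. pay 106106 -> balance=659905
3. pay 98154 -> balance=565116
4. pay 110915 -> balance=457083
5. pay 112460 -> balance=346954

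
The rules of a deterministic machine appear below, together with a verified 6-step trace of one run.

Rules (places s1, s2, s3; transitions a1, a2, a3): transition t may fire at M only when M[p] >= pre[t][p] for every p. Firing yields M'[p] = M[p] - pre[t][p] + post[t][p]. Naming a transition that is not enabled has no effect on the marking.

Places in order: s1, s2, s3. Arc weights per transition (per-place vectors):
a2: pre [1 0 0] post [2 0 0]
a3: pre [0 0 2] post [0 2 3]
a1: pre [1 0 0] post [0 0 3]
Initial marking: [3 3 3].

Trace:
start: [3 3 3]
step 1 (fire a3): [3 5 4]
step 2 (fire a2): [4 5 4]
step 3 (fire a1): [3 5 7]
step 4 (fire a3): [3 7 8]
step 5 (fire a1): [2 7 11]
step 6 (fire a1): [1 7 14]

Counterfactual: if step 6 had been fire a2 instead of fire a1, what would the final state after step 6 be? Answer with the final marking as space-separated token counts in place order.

(re-executing from step 6 with the substitution; state before step 6: [2 7 11])
step 6 (fire a2): [3 7 11]

3 7 11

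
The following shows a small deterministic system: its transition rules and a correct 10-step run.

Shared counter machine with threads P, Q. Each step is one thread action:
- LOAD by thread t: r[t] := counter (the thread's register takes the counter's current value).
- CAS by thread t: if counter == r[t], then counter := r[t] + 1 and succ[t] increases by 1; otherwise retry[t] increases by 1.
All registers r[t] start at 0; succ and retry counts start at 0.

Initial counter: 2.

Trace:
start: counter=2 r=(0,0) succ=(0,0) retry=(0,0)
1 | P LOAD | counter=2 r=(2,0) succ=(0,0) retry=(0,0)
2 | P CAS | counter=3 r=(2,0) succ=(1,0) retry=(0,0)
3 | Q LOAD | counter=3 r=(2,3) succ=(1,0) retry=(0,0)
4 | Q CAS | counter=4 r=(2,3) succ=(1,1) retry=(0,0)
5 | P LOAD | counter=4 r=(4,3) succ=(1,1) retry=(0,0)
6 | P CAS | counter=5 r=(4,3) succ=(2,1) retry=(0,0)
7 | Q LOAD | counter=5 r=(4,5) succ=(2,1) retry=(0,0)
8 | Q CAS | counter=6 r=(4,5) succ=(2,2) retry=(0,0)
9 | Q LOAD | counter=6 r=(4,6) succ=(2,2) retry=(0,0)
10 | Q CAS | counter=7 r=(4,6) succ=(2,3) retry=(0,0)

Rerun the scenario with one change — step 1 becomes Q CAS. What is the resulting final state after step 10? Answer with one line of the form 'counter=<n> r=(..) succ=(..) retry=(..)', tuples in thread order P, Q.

(re-executing from step 1 with the substitution; state before step 1: counter=2 r=(0,0) succ=(0,0) retry=(0,0))
1 | Q CAS | counter=2 r=(0,0) succ=(0,0) retry=(0,1)
2 | P CAS | counter=2 r=(0,0) succ=(0,0) retry=(1,1)
3 | Q LOAD | counter=2 r=(0,2) succ=(0,0) retry=(1,1)
4 | Q CAS | counter=3 r=(0,2) succ=(0,1) retry=(1,1)
5 | P LOAD | counter=3 r=(3,2) succ=(0,1) retry=(1,1)
6 | P CAS | counter=4 r=(3,2) succ=(1,1) retry=(1,1)
7 | Q LOAD | counter=4 r=(3,4) succ=(1,1) retry=(1,1)
8 | Q CAS | counter=5 r=(3,4) succ=(1,2) retry=(1,1)
9 | Q LOAD | counter=5 r=(3,5) succ=(1,2) retry=(1,1)
10 | Q CAS | counter=6 r=(3,5) succ=(1,3) retry=(1,1)

counter=6 r=(3,5) succ=(1,3) retry=(1,1)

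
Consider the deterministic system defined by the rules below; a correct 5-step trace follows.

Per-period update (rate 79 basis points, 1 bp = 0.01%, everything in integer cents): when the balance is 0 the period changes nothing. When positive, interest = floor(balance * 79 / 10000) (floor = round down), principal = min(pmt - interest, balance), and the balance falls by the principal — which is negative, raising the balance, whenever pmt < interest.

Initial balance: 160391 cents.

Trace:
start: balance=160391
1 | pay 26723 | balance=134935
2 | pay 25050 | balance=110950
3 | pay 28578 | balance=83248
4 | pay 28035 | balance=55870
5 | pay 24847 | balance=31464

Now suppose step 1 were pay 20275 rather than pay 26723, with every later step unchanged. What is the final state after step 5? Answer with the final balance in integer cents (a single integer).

38118

(re-executing from step 1 with the substitution; state before step 1: balance=160391)
1 | pay 20275 | balance=141383
2 | pay 25050 | balance=117449
3 | pay 28578 | balance=89798
4 | pay 28035 | balance=62472
5 | pay 24847 | balance=38118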